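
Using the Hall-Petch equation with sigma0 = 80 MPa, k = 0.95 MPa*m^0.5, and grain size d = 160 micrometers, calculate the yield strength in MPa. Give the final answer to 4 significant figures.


sigma_y = sigma0 + k / sqrt(d)
d = 160 um = 1.6e-04 m
sigma_y = 80 + 0.95 / sqrt(1.6e-04)
sigma_y = 155.1 MPa


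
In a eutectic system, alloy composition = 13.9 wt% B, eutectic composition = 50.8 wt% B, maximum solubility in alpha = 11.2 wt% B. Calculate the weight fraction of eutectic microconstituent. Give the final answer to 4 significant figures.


f_primary = (C_e - C0) / (C_e - C_alpha_max)
f_primary = (50.8 - 13.9) / (50.8 - 11.2)
f_primary = 0.931818
f_eutectic = 1 - 0.931818 = 0.06818


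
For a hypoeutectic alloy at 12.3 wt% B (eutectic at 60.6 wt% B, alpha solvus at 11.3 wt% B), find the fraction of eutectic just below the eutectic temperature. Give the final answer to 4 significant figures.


f_primary = (C_e - C0) / (C_e - C_alpha_max)
f_primary = (60.6 - 12.3) / (60.6 - 11.3)
f_primary = 0.979716
f_eutectic = 1 - 0.979716 = 0.02028


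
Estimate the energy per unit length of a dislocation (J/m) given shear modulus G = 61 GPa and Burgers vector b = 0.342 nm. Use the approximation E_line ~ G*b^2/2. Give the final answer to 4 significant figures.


E = G*b^2/2
b = 0.342 nm = 3.42e-10 m
G = 61 GPa = 6.1e+10 Pa
E = 0.5 * 6.1e+10 * (3.42e-10)^2
E = 3.567e-09 J/m


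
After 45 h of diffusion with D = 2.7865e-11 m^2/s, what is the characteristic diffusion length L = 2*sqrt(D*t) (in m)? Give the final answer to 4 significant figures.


t = 45 hr = 162000 s
Diffusion length = 2*sqrt(D*t)
= 2*sqrt(2.7865e-11 * 162000)
= 4.249e-03 m


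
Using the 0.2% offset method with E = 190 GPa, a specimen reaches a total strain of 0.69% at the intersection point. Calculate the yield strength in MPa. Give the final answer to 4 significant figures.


Offset strain = 0.002
Elastic strain at yield = total_strain - offset = 6.9e-03 - 0.002 = 4.9e-03
sigma_y = E * elastic_strain = 190000 * 4.9e-03
sigma_y = 931 MPa


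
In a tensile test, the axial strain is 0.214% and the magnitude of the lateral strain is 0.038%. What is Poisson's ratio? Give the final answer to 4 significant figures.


nu = -epsilon_lat / epsilon_axial
Lateral strain is contraction (negative), so using magnitudes:
nu = 0.038 / 0.214
nu = 0.1776


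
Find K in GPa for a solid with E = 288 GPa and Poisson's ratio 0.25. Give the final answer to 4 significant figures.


K = E / (3*(1-2*nu))
K = 288 / (3*(1-2*0.25))
K = 192 GPa


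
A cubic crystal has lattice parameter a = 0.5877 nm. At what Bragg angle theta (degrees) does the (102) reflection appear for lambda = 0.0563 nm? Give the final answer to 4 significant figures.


d = a / sqrt(h^2+k^2+l^2)
d = 0.5877 / sqrt(5) = 0.262827 nm
lambda = 2*d*sin(theta)  =>  sin(theta) = lambda / (2*d)
sin(theta) = 0.0563 / (2 * 0.262827) = 0.107104
theta = 6.148 deg


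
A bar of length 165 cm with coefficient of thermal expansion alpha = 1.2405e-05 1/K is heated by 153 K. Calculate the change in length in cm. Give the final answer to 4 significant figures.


dL = L0 * alpha * dT
dL = 165 * 1.2405e-05 * 153
dL = 0.3132 cm


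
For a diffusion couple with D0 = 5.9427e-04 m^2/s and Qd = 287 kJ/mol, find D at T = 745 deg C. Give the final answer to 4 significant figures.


D = D0 * exp(-Qd / (R*T))
T = 1018.15 K
D = 5.9427e-04 * exp(-287e3 / (8.314 * 1018.15))
D = 1.12e-18 m^2/s


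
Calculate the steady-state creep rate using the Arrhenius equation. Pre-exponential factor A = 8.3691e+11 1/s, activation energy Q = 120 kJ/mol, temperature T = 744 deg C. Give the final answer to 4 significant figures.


rate = A * exp(-Q / (R*T))
T = 744 + 273.15 = 1017.15 K
rate = 8.3691e+11 * exp(-120e3 / (8.314 * 1017.15))
rate = 575400 1/s


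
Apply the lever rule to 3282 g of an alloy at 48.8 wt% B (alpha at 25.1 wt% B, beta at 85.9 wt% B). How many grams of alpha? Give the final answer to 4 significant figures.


f_alpha = (C_beta - C0) / (C_beta - C_alpha)
f_alpha = (85.9 - 48.8) / (85.9 - 25.1) = 0.610197
m_alpha = f_alpha * m_total = 0.610197 * 3282 = 2003 g


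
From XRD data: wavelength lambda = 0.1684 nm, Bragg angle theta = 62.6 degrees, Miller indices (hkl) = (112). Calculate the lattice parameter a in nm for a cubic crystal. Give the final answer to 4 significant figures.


d = lambda / (2*sin(theta))
d = 0.1684 / (2*sin(62.6 deg))
d = 0.0948395 nm
a = d * sqrt(h^2+k^2+l^2) = 0.0948395 * sqrt(6)
a = 0.2323 nm


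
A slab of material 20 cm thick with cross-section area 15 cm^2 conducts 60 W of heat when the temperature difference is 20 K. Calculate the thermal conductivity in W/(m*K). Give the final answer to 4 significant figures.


k = Q*L / (A*dT)
L = 0.2 m, A = 1.5e-03 m^2
k = 60 * 0.2 / (1.5e-03 * 20)
k = 400 W/(m*K)


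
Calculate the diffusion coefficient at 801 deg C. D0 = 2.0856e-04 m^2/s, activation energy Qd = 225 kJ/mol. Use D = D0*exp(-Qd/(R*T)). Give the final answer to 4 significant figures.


D = D0 * exp(-Qd / (R*T))
T = 1074.15 K
D = 2.0856e-04 * exp(-225e3 / (8.314 * 1074.15))
D = 2.384e-15 m^2/s


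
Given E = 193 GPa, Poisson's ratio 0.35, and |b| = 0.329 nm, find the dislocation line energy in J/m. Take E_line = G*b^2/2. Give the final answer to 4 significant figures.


Step 1: G = E / (2*(1+nu))
G = 193 / (2*(1+0.35)) = 71.4815 GPa = 7.14815e+10 Pa
Step 2: E_line = G*b^2/2
b = 0.329 nm = 3.29e-10 m
E_line = 0.5 * 7.14815e+10 * (3.29e-10)^2 = 3.869e-09 J/m


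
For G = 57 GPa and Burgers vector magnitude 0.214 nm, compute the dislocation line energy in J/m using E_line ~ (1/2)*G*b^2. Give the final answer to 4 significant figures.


E = G*b^2/2
b = 0.214 nm = 2.14e-10 m
G = 57 GPa = 5.7e+10 Pa
E = 0.5 * 5.7e+10 * (2.14e-10)^2
E = 1.305e-09 J/m


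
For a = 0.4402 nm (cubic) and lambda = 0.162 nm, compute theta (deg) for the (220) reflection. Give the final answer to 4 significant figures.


d = a / sqrt(h^2+k^2+l^2)
d = 0.4402 / sqrt(8) = 0.155634 nm
lambda = 2*d*sin(theta)  =>  sin(theta) = lambda / (2*d)
sin(theta) = 0.162 / (2 * 0.155634) = 0.520451
theta = 31.36 deg


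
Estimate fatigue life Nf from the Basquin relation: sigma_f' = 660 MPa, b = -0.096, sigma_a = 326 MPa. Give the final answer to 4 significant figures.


sigma_a = sigma_f' * (2*Nf)^b
2*Nf = (sigma_a / sigma_f')^(1/b)
2*Nf = (326 / 660)^(1/-0.096)
2*Nf = 1552.03
Nf = 776 cycles


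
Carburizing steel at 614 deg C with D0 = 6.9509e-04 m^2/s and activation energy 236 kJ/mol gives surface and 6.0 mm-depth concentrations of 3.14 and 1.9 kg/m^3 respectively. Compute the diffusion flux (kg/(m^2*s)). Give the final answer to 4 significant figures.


Step 1: D = D0 * exp(-Qd/(R*T))
T = 614 + 273.15 = 887.15 K
D = 6.9509e-04 * exp(-236e3 / (8.314 * 887.15)) = 8.832e-18 m^2/s
Step 2: J = D * (C1 - C2) / dx
J = 8.832e-18 * (3.14 - 1.9) / 6e-03
J = 1.825e-15 kg/(m^2*s)


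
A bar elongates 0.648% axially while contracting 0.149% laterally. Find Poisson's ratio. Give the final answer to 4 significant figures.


nu = -epsilon_lat / epsilon_axial
Lateral strain is contraction (negative), so using magnitudes:
nu = 0.149 / 0.648
nu = 0.2299


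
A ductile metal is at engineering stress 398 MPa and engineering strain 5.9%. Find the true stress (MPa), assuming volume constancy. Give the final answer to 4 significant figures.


sigma_true = sigma_eng * (1 + epsilon_eng)
sigma_true = 398 * (1 + 0.059)
sigma_true = 421.5 MPa


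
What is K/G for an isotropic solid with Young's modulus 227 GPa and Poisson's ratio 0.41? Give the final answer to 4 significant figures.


G = E / (2*(1+nu))
G = 227 / (2*(1+0.41)) = 80.4965 GPa
K = E / (3*(1-2*nu))
K = 227 / (3*(1-2*0.41)) = 420.37 GPa
K/G = 420.37 / 80.4965 = 5.222


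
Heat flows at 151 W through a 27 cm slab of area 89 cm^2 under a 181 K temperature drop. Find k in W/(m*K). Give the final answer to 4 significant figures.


k = Q*L / (A*dT)
L = 0.27 m, A = 8.9e-03 m^2
k = 151 * 0.27 / (8.9e-03 * 181)
k = 25.31 W/(m*K)


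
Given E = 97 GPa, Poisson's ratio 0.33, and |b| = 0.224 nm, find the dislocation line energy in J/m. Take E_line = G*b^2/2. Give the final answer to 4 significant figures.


Step 1: G = E / (2*(1+nu))
G = 97 / (2*(1+0.33)) = 36.4662 GPa = 3.64662e+10 Pa
Step 2: E_line = G*b^2/2
b = 0.224 nm = 2.24e-10 m
E_line = 0.5 * 3.64662e+10 * (2.24e-10)^2 = 9.149e-10 J/m


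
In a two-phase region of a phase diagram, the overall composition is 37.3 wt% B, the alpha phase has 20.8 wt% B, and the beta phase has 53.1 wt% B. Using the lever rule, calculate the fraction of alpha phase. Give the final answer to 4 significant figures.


f_alpha = (C_beta - C0) / (C_beta - C_alpha)
f_alpha = (53.1 - 37.3) / (53.1 - 20.8)
f_alpha = 0.4892


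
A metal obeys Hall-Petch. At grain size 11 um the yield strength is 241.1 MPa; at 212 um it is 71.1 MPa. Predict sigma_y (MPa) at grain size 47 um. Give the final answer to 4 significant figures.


sigma_y = sigma0 + k / sqrt(d)
1/sqrt(d1) = 1/sqrt(1.1e-05) = 301.511;  1/sqrt(d2) = 68.6803
k = (sigma1 - sigma2) / (1/sqrt(d1) - 1/sqrt(d2)) = (241.1 - 71.1) / (301.511 - 68.6803) = 0.730143 MPa*m^0.5
sigma0 = sigma1 - k/sqrt(d1) = 241.1 - 0.730143*301.511 = 20.9536 MPa
sigma_y(d3) = 20.9536 + 0.730143 / sqrt(4.7e-05) = 127.5 MPa


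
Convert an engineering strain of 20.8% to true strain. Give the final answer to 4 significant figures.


epsilon_true = ln(1 + epsilon_eng)
epsilon_true = ln(1 + 0.208)
epsilon_true = 0.189


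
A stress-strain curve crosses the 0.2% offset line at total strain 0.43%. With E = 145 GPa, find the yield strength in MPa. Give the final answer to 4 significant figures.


Offset strain = 0.002
Elastic strain at yield = total_strain - offset = 4.3e-03 - 0.002 = 2.3e-03
sigma_y = E * elastic_strain = 145000 * 2.3e-03
sigma_y = 333.5 MPa


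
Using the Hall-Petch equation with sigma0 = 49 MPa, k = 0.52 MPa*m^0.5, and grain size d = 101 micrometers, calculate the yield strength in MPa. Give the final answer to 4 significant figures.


sigma_y = sigma0 + k / sqrt(d)
d = 101 um = 1.01e-04 m
sigma_y = 49 + 0.52 / sqrt(1.01e-04)
sigma_y = 100.7 MPa


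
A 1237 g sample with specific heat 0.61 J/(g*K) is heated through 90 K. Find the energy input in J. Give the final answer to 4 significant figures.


Q = m * cp * dT
Q = 1237 * 0.61 * 90
Q = 67910 J


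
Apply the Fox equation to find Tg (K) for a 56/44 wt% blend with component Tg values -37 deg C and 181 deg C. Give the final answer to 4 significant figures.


1/Tg = w1/Tg1 + w2/Tg2 (in Kelvin)
Tg1 = 236.15 K, Tg2 = 454.15 K
1/Tg = 0.56/236.15 + 0.44/454.15
Tg = 299.4 K


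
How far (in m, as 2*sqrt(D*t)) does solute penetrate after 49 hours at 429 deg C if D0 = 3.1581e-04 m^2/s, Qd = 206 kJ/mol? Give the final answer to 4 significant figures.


Step 1: D = D0 * exp(-Qd/(R*T))
T = 702.15 K
D = 3.1581e-04 * exp(-206e3 / (8.314 * 702.15)) = 1.49291e-19 m^2/s
Step 2: L = 2*sqrt(D*t)
t = 49 h = 176400 s
L = 2*sqrt(1.49291e-19 * 176400) = 3.246e-07 m


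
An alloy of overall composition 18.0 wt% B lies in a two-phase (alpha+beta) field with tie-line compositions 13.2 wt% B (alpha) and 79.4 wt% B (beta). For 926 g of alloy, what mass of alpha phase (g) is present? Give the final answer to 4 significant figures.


f_alpha = (C_beta - C0) / (C_beta - C_alpha)
f_alpha = (79.4 - 18.0) / (79.4 - 13.2) = 0.927492
m_alpha = f_alpha * m_total = 0.927492 * 926 = 858.9 g


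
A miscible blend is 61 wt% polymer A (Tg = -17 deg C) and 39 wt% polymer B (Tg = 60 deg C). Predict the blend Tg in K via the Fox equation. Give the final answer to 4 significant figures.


1/Tg = w1/Tg1 + w2/Tg2 (in Kelvin)
Tg1 = 256.15 K, Tg2 = 333.15 K
1/Tg = 0.61/256.15 + 0.39/333.15
Tg = 281.5 K


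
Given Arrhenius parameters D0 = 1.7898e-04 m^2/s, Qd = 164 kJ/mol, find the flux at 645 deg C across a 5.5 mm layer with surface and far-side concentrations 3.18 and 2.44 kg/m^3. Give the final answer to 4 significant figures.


Step 1: D = D0 * exp(-Qd/(R*T))
T = 645 + 273.15 = 918.15 K
D = 1.7898e-04 * exp(-164e3 / (8.314 * 918.15)) = 8.36206e-14 m^2/s
Step 2: J = D * (C1 - C2) / dx
J = 8.36206e-14 * (3.18 - 2.44) / 5.5e-03
J = 1.125e-11 kg/(m^2*s)


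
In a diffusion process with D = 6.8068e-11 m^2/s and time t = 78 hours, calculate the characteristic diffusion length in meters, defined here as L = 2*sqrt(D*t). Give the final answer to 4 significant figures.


t = 78 hr = 280800 s
Diffusion length = 2*sqrt(D*t)
= 2*sqrt(6.8068e-11 * 280800)
= 8.744e-03 m


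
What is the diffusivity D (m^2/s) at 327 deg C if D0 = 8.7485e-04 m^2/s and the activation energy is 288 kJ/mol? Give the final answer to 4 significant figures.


D = D0 * exp(-Qd / (R*T))
T = 600.15 K
D = 8.7485e-04 * exp(-288e3 / (8.314 * 600.15))
D = 7.493e-29 m^2/s


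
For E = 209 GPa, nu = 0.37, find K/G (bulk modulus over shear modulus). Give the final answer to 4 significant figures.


G = E / (2*(1+nu))
G = 209 / (2*(1+0.37)) = 76.2774 GPa
K = E / (3*(1-2*nu))
K = 209 / (3*(1-2*0.37)) = 267.949 GPa
K/G = 267.949 / 76.2774 = 3.513


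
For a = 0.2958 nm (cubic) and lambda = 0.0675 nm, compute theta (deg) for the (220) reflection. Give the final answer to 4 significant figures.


d = a / sqrt(h^2+k^2+l^2)
d = 0.2958 / sqrt(8) = 0.104581 nm
lambda = 2*d*sin(theta)  =>  sin(theta) = lambda / (2*d)
sin(theta) = 0.0675 / (2 * 0.104581) = 0.322716
theta = 18.83 deg


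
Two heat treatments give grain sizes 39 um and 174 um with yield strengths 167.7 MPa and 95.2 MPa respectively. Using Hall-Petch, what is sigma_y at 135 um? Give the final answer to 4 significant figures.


sigma_y = sigma0 + k / sqrt(d)
1/sqrt(d1) = 1/sqrt(3.9e-05) = 160.128;  1/sqrt(d2) = 75.8098
k = (sigma1 - sigma2) / (1/sqrt(d1) - 1/sqrt(d2)) = (167.7 - 95.2) / (160.128 - 75.8098) = 0.859837 MPa*m^0.5
sigma0 = sigma1 - k/sqrt(d1) = 167.7 - 0.859837*160.128 = 30.016 MPa
sigma_y(d3) = 30.016 + 0.859837 / sqrt(1.35e-04) = 104 MPa


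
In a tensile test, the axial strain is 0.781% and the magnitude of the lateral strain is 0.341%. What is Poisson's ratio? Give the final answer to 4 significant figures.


nu = -epsilon_lat / epsilon_axial
Lateral strain is contraction (negative), so using magnitudes:
nu = 0.341 / 0.781
nu = 0.4366


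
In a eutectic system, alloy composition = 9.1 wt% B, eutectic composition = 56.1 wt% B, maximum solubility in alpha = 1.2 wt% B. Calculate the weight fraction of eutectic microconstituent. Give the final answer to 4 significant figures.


f_primary = (C_e - C0) / (C_e - C_alpha_max)
f_primary = (56.1 - 9.1) / (56.1 - 1.2)
f_primary = 0.856102
f_eutectic = 1 - 0.856102 = 0.1439


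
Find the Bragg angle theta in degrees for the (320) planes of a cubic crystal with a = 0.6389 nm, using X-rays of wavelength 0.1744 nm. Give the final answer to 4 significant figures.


d = a / sqrt(h^2+k^2+l^2)
d = 0.6389 / sqrt(13) = 0.177199 nm
lambda = 2*d*sin(theta)  =>  sin(theta) = lambda / (2*d)
sin(theta) = 0.1744 / (2 * 0.177199) = 0.492102
theta = 29.48 deg


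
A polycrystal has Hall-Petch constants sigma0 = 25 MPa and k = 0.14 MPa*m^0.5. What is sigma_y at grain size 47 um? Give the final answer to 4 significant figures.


sigma_y = sigma0 + k / sqrt(d)
d = 47 um = 4.7e-05 m
sigma_y = 25 + 0.14 / sqrt(4.7e-05)
sigma_y = 45.42 MPa


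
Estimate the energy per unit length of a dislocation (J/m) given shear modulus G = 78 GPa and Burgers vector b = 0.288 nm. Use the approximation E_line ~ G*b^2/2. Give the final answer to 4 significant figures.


E = G*b^2/2
b = 0.288 nm = 2.88e-10 m
G = 78 GPa = 7.8e+10 Pa
E = 0.5 * 7.8e+10 * (2.88e-10)^2
E = 3.235e-09 J/m


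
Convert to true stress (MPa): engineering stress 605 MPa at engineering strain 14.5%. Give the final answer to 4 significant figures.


sigma_true = sigma_eng * (1 + epsilon_eng)
sigma_true = 605 * (1 + 0.145)
sigma_true = 692.7 MPa


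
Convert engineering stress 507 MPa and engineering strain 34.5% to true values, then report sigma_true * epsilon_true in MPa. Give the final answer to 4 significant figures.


sigma_true = sigma_eng * (1 + epsilon_eng)
sigma_true = 507 * (1 + 0.345) = 681.915 MPa
epsilon_true = ln(1 + epsilon_eng)
epsilon_true = ln(1 + 0.345) = 0.296394
sigma_true * epsilon_true = 681.915 * 0.296394 = 202.1 MPa


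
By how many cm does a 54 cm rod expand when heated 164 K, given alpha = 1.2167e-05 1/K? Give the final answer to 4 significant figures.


dL = L0 * alpha * dT
dL = 54 * 1.2167e-05 * 164
dL = 0.1078 cm


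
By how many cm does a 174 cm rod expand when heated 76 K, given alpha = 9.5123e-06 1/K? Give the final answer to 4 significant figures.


dL = L0 * alpha * dT
dL = 174 * 9.5123e-06 * 76
dL = 0.1258 cm


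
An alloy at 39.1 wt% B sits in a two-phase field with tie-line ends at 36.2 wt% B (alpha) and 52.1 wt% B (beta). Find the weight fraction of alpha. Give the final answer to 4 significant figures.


f_alpha = (C_beta - C0) / (C_beta - C_alpha)
f_alpha = (52.1 - 39.1) / (52.1 - 36.2)
f_alpha = 0.8176


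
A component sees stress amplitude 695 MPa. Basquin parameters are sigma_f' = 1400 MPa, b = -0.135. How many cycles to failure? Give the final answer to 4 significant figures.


sigma_a = sigma_f' * (2*Nf)^b
2*Nf = (sigma_a / sigma_f')^(1/b)
2*Nf = (695 / 1400)^(1/-0.135)
2*Nf = 179.025
Nf = 89.51 cycles


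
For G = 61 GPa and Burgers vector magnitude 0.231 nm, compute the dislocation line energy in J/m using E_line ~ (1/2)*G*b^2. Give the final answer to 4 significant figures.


E = G*b^2/2
b = 0.231 nm = 2.31e-10 m
G = 61 GPa = 6.1e+10 Pa
E = 0.5 * 6.1e+10 * (2.31e-10)^2
E = 1.628e-09 J/m


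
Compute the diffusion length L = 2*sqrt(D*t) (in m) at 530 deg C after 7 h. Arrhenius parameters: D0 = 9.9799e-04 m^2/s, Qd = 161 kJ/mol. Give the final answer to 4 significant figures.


Step 1: D = D0 * exp(-Qd/(R*T))
T = 803.15 K
D = 9.9799e-04 * exp(-161e3 / (8.314 * 803.15)) = 3.37098e-14 m^2/s
Step 2: L = 2*sqrt(D*t)
t = 7 h = 25200 s
L = 2*sqrt(3.37098e-14 * 25200) = 5.829e-05 m


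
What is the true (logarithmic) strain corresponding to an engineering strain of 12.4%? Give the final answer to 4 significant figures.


epsilon_true = ln(1 + epsilon_eng)
epsilon_true = ln(1 + 0.124)
epsilon_true = 0.1169


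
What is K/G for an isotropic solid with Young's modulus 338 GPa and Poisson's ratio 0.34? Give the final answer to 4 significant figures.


G = E / (2*(1+nu))
G = 338 / (2*(1+0.34)) = 126.119 GPa
K = E / (3*(1-2*nu))
K = 338 / (3*(1-2*0.34)) = 352.083 GPa
K/G = 352.083 / 126.119 = 2.792


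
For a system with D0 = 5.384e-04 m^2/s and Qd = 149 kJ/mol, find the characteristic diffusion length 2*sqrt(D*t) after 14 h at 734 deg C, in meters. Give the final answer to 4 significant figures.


Step 1: D = D0 * exp(-Qd/(R*T))
T = 1007.15 K
D = 5.384e-04 * exp(-149e3 / (8.314 * 1007.15)) = 1.0072e-11 m^2/s
Step 2: L = 2*sqrt(D*t)
t = 14 h = 50400 s
L = 2*sqrt(1.0072e-11 * 50400) = 1.425e-03 m


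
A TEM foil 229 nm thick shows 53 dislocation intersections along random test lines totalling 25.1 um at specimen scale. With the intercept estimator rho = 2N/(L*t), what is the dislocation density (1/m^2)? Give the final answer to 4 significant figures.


rho = 2N / (L * t)
L = 25.1 um = 2.51e-05 m, t = 229 nm = 2.29e-07 m
rho = 2 * 53 / (2.51e-05 * 2.29e-07)
rho = 1.844e+13 1/m^2


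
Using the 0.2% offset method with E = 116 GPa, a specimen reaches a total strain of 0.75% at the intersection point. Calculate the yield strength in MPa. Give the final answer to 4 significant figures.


Offset strain = 0.002
Elastic strain at yield = total_strain - offset = 7.5e-03 - 0.002 = 5.5e-03
sigma_y = E * elastic_strain = 116000 * 5.5e-03
sigma_y = 638 MPa


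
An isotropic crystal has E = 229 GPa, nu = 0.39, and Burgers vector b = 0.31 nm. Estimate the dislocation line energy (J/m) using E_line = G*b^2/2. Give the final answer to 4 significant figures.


Step 1: G = E / (2*(1+nu))
G = 229 / (2*(1+0.39)) = 82.3741 GPa = 8.23741e+10 Pa
Step 2: E_line = G*b^2/2
b = 0.31 nm = 3.1e-10 m
E_line = 0.5 * 8.23741e+10 * (3.1e-10)^2 = 3.958e-09 J/m


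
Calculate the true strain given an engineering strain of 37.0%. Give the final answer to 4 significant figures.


epsilon_true = ln(1 + epsilon_eng)
epsilon_true = ln(1 + 0.37)
epsilon_true = 0.3148


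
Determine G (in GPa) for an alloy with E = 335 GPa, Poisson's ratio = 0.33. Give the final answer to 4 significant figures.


G = E / (2*(1+nu))
G = 335 / (2*(1+0.33))
G = 125.9 GPa


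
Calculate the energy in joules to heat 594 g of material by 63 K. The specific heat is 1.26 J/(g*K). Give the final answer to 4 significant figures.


Q = m * cp * dT
Q = 594 * 1.26 * 63
Q = 47150 J


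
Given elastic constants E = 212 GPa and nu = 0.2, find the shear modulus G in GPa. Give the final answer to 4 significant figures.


G = E / (2*(1+nu))
G = 212 / (2*(1+0.2))
G = 88.33 GPa


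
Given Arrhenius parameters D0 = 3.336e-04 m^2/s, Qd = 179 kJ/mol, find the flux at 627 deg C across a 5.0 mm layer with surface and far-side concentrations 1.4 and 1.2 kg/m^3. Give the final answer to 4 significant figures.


Step 1: D = D0 * exp(-Qd/(R*T))
T = 627 + 273.15 = 900.15 K
D = 3.336e-04 * exp(-179e3 / (8.314 * 900.15)) = 1.36676e-14 m^2/s
Step 2: J = D * (C1 - C2) / dx
J = 1.36676e-14 * (1.4 - 1.2) / 5e-03
J = 5.467e-13 kg/(m^2*s)


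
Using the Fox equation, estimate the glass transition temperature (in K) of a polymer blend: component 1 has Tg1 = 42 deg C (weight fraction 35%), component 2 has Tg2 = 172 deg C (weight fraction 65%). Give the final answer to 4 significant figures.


1/Tg = w1/Tg1 + w2/Tg2 (in Kelvin)
Tg1 = 315.15 K, Tg2 = 445.15 K
1/Tg = 0.35/315.15 + 0.65/445.15
Tg = 389 K


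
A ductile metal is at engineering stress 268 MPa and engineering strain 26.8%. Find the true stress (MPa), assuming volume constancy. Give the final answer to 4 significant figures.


sigma_true = sigma_eng * (1 + epsilon_eng)
sigma_true = 268 * (1 + 0.268)
sigma_true = 339.8 MPa


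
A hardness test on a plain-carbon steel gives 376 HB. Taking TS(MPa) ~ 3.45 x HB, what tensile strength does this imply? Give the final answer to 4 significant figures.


TS (MPa) = 3.45 * HB
TS = 3.45 * 376
TS = 1297 MPa


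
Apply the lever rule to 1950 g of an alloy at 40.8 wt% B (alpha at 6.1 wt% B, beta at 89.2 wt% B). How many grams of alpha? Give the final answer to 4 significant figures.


f_alpha = (C_beta - C0) / (C_beta - C_alpha)
f_alpha = (89.2 - 40.8) / (89.2 - 6.1) = 0.582431
m_alpha = f_alpha * m_total = 0.582431 * 1950 = 1136 g


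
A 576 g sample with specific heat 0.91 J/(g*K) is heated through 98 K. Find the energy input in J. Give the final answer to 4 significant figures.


Q = m * cp * dT
Q = 576 * 0.91 * 98
Q = 51370 J


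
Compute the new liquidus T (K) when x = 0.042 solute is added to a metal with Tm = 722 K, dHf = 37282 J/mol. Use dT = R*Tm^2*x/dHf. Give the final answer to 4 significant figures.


dT = R*Tm^2*x / dHf
dT = 8.314 * 722^2 * 0.042 / 37282
dT = 4.88241 K
T_new = 722 - 4.88241 = 717.1 K


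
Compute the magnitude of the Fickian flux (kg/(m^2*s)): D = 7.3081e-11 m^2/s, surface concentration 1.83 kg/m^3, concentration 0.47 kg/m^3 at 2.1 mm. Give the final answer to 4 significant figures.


J = -D * (dC/dx) = D * (C1 - C2) / dx
J = 7.3081e-11 * (1.83 - 0.47) / 2.1e-03
J = 4.733e-08 kg/(m^2*s)


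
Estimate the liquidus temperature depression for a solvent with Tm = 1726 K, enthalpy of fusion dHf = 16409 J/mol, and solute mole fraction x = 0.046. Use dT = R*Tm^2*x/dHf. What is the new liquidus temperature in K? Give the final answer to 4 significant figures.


dT = R*Tm^2*x / dHf
dT = 8.314 * 1726^2 * 0.046 / 16409
dT = 69.4332 K
T_new = 1726 - 69.4332 = 1657 K


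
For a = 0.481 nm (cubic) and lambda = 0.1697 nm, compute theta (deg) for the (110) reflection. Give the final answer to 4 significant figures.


d = a / sqrt(h^2+k^2+l^2)
d = 0.481 / sqrt(2) = 0.340118 nm
lambda = 2*d*sin(theta)  =>  sin(theta) = lambda / (2*d)
sin(theta) = 0.1697 / (2 * 0.340118) = 0.249472
theta = 14.45 deg


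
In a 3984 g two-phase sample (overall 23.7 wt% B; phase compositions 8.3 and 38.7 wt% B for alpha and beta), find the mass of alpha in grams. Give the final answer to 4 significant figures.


f_alpha = (C_beta - C0) / (C_beta - C_alpha)
f_alpha = (38.7 - 23.7) / (38.7 - 8.3) = 0.493421
m_alpha = f_alpha * m_total = 0.493421 * 3984 = 1966 g


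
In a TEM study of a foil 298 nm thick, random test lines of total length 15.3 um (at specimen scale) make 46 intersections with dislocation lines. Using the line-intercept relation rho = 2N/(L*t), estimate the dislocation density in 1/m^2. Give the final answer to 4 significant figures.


rho = 2N / (L * t)
L = 15.3 um = 1.53e-05 m, t = 298 nm = 2.98e-07 m
rho = 2 * 46 / (1.53e-05 * 2.98e-07)
rho = 2.018e+13 1/m^2


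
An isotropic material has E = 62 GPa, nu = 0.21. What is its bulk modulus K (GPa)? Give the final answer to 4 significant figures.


K = E / (3*(1-2*nu))
K = 62 / (3*(1-2*0.21))
K = 35.63 GPa


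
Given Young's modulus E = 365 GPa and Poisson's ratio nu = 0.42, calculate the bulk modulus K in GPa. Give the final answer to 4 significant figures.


K = E / (3*(1-2*nu))
K = 365 / (3*(1-2*0.42))
K = 760.4 GPa


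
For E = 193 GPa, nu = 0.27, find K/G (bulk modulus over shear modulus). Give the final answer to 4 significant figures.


G = E / (2*(1+nu))
G = 193 / (2*(1+0.27)) = 75.9843 GPa
K = E / (3*(1-2*nu))
K = 193 / (3*(1-2*0.27)) = 139.855 GPa
K/G = 139.855 / 75.9843 = 1.841


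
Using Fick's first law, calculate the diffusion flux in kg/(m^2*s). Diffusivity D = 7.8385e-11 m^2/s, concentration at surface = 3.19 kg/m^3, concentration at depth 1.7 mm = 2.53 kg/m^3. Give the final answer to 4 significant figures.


J = -D * (dC/dx) = D * (C1 - C2) / dx
J = 7.8385e-11 * (3.19 - 2.53) / 1.7e-03
J = 3.043e-08 kg/(m^2*s)


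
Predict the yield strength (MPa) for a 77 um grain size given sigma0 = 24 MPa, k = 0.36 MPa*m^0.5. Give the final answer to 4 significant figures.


sigma_y = sigma0 + k / sqrt(d)
d = 77 um = 7.7e-05 m
sigma_y = 24 + 0.36 / sqrt(7.7e-05)
sigma_y = 65.03 MPa


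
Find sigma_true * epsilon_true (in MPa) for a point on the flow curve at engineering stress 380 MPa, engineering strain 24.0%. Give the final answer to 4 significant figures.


sigma_true = sigma_eng * (1 + epsilon_eng)
sigma_true = 380 * (1 + 0.24) = 471.2 MPa
epsilon_true = ln(1 + epsilon_eng)
epsilon_true = ln(1 + 0.24) = 0.215111
sigma_true * epsilon_true = 471.2 * 0.215111 = 101.4 MPa


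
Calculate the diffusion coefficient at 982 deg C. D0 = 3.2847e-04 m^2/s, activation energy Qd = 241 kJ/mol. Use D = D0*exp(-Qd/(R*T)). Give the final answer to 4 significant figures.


D = D0 * exp(-Qd / (R*T))
T = 1255.15 K
D = 3.2847e-04 * exp(-241e3 / (8.314 * 1255.15))
D = 3.066e-14 m^2/s


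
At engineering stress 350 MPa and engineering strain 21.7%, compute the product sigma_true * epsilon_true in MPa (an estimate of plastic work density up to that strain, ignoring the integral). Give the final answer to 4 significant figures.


sigma_true = sigma_eng * (1 + epsilon_eng)
sigma_true = 350 * (1 + 0.217) = 425.95 MPa
epsilon_true = ln(1 + epsilon_eng)
epsilon_true = ln(1 + 0.217) = 0.196389
sigma_true * epsilon_true = 425.95 * 0.196389 = 83.65 MPa


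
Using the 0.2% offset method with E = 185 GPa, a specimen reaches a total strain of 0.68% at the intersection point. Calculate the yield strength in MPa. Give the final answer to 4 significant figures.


Offset strain = 0.002
Elastic strain at yield = total_strain - offset = 6.8e-03 - 0.002 = 4.8e-03
sigma_y = E * elastic_strain = 185000 * 4.8e-03
sigma_y = 888 MPa


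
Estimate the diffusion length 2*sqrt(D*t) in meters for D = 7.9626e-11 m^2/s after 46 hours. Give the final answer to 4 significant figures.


t = 46 hr = 165600 s
Diffusion length = 2*sqrt(D*t)
= 2*sqrt(7.9626e-11 * 165600)
= 7.263e-03 m


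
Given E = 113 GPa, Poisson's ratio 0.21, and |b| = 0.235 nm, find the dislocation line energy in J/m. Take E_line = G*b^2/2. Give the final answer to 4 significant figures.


Step 1: G = E / (2*(1+nu))
G = 113 / (2*(1+0.21)) = 46.6942 GPa = 4.66942e+10 Pa
Step 2: E_line = G*b^2/2
b = 0.235 nm = 2.35e-10 m
E_line = 0.5 * 4.66942e+10 * (2.35e-10)^2 = 1.289e-09 J/m


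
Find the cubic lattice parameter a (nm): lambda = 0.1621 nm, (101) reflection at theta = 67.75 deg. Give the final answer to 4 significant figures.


d = lambda / (2*sin(theta))
d = 0.1621 / (2*sin(67.75 deg))
d = 0.0875705 nm
a = d * sqrt(h^2+k^2+l^2) = 0.0875705 * sqrt(2)
a = 0.1238 nm


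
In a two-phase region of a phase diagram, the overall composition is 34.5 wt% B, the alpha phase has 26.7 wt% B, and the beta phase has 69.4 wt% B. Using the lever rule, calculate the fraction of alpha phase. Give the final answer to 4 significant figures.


f_alpha = (C_beta - C0) / (C_beta - C_alpha)
f_alpha = (69.4 - 34.5) / (69.4 - 26.7)
f_alpha = 0.8173


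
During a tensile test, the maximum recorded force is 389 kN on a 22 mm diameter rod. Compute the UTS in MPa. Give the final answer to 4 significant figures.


A0 = pi*(d/2)^2 = pi*(22/2)^2 = 380.133 mm^2
UTS = F_max / A0 = 389*1000 / 380.133
UTS = 1023 MPa


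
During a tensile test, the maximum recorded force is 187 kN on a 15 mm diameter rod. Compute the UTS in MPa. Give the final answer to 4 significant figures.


A0 = pi*(d/2)^2 = pi*(15/2)^2 = 176.715 mm^2
UTS = F_max / A0 = 187*1000 / 176.715
UTS = 1058 MPa


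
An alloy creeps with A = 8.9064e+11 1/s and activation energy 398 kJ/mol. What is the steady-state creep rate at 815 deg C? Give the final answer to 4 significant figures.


rate = A * exp(-Q / (R*T))
T = 815 + 273.15 = 1088.15 K
rate = 8.9064e+11 * exp(-398e3 / (8.314 * 1088.15))
rate = 6.978e-08 1/s


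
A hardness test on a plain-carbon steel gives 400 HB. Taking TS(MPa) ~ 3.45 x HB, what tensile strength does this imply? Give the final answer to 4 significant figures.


TS (MPa) = 3.45 * HB
TS = 3.45 * 400
TS = 1380 MPa


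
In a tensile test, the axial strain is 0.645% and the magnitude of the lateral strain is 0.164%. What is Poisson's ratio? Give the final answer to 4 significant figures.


nu = -epsilon_lat / epsilon_axial
Lateral strain is contraction (negative), so using magnitudes:
nu = 0.164 / 0.645
nu = 0.2543


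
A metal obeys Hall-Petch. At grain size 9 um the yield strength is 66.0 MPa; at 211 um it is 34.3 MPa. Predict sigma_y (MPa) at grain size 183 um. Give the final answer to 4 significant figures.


sigma_y = sigma0 + k / sqrt(d)
1/sqrt(d1) = 1/sqrt(9e-06) = 333.333;  1/sqrt(d2) = 68.8428
k = (sigma1 - sigma2) / (1/sqrt(d1) - 1/sqrt(d2)) = (66.0 - 34.3) / (333.333 - 68.8428) = 0.119853 MPa*m^0.5
sigma0 = sigma1 - k/sqrt(d1) = 66.0 - 0.119853*333.333 = 26.049 MPa
sigma_y(d3) = 26.049 + 0.119853 / sqrt(1.83e-04) = 34.91 MPa


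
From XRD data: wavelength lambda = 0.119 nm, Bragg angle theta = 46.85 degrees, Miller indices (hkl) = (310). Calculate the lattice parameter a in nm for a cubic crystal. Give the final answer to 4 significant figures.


d = lambda / (2*sin(theta))
d = 0.119 / (2*sin(46.85 deg))
d = 0.0815554 nm
a = d * sqrt(h^2+k^2+l^2) = 0.0815554 * sqrt(10)
a = 0.2579 nm


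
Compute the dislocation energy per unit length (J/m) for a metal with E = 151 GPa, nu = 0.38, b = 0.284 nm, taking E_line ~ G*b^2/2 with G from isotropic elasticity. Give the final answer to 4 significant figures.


Step 1: G = E / (2*(1+nu))
G = 151 / (2*(1+0.38)) = 54.7101 GPa = 5.47101e+10 Pa
Step 2: E_line = G*b^2/2
b = 0.284 nm = 2.84e-10 m
E_line = 0.5 * 5.47101e+10 * (2.84e-10)^2 = 2.206e-09 J/m


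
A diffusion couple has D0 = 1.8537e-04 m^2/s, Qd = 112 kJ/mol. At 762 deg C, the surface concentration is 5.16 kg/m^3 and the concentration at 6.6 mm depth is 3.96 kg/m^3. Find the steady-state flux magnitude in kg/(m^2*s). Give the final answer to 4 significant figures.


Step 1: D = D0 * exp(-Qd/(R*T))
T = 762 + 273.15 = 1035.15 K
D = 1.8537e-04 * exp(-112e3 / (8.314 * 1035.15)) = 4.13248e-10 m^2/s
Step 2: J = D * (C1 - C2) / dx
J = 4.13248e-10 * (5.16 - 3.96) / 6.6e-03
J = 7.514e-08 kg/(m^2*s)


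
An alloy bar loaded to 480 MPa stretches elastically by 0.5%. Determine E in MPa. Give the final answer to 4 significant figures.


E = sigma / epsilon
epsilon = 0.5% = 5e-03
E = 480 / 5e-03
E = 96000 MPa


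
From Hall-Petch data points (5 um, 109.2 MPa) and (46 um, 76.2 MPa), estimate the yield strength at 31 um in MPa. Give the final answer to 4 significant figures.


sigma_y = sigma0 + k / sqrt(d)
1/sqrt(d1) = 1/sqrt(5e-06) = 447.214;  1/sqrt(d2) = 147.442
k = (sigma1 - sigma2) / (1/sqrt(d1) - 1/sqrt(d2)) = (109.2 - 76.2) / (447.214 - 147.442) = 0.110084 MPa*m^0.5
sigma0 = sigma1 - k/sqrt(d1) = 109.2 - 0.110084*447.214 = 59.969 MPa
sigma_y(d3) = 59.969 + 0.110084 / sqrt(3.1e-05) = 79.74 MPa


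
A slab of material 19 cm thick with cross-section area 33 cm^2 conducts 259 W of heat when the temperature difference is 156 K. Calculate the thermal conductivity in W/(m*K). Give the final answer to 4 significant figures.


k = Q*L / (A*dT)
L = 0.19 m, A = 3.3e-03 m^2
k = 259 * 0.19 / (3.3e-03 * 156)
k = 95.59 W/(m*K)


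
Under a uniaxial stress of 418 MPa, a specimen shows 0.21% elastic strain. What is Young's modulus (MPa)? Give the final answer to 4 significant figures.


E = sigma / epsilon
epsilon = 0.21% = 2.1e-03
E = 418 / 2.1e-03
E = 199000 MPa


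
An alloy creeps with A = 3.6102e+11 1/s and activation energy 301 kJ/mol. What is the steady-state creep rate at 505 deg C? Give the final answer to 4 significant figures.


rate = A * exp(-Q / (R*T))
T = 505 + 273.15 = 778.15 K
rate = 3.6102e+11 * exp(-301e3 / (8.314 * 778.15))
rate = 2.247e-09 1/s


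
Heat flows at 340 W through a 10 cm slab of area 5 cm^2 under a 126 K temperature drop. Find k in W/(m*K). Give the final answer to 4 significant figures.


k = Q*L / (A*dT)
L = 0.1 m, A = 5e-04 m^2
k = 340 * 0.1 / (5e-04 * 126)
k = 539.7 W/(m*K)


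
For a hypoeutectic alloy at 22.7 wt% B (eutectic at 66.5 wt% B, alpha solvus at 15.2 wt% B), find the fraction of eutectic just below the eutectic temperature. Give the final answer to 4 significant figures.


f_primary = (C_e - C0) / (C_e - C_alpha_max)
f_primary = (66.5 - 22.7) / (66.5 - 15.2)
f_primary = 0.853801
f_eutectic = 1 - 0.853801 = 0.1462


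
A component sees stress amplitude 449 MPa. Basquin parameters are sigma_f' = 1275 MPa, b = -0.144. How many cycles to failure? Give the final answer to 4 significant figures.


sigma_a = sigma_f' * (2*Nf)^b
2*Nf = (sigma_a / sigma_f')^(1/b)
2*Nf = (449 / 1275)^(1/-0.144)
2*Nf = 1404.97
Nf = 702.5 cycles


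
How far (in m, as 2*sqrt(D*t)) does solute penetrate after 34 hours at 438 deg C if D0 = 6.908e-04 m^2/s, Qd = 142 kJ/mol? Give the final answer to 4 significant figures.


Step 1: D = D0 * exp(-Qd/(R*T))
T = 711.15 K
D = 6.908e-04 * exp(-142e3 / (8.314 * 711.15)) = 2.56414e-14 m^2/s
Step 2: L = 2*sqrt(D*t)
t = 34 h = 122400 s
L = 2*sqrt(2.56414e-14 * 122400) = 1.12e-04 m


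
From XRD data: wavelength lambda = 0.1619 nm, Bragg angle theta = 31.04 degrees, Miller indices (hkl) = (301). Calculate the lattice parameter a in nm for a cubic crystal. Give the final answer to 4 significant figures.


d = lambda / (2*sin(theta))
d = 0.1619 / (2*sin(31.04 deg))
d = 0.15699 nm
a = d * sqrt(h^2+k^2+l^2) = 0.15699 * sqrt(10)
a = 0.4964 nm


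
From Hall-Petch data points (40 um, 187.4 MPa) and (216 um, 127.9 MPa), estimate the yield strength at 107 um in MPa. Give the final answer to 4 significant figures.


sigma_y = sigma0 + k / sqrt(d)
1/sqrt(d1) = 1/sqrt(4e-05) = 158.114;  1/sqrt(d2) = 68.0414
k = (sigma1 - sigma2) / (1/sqrt(d1) - 1/sqrt(d2)) = (187.4 - 127.9) / (158.114 - 68.0414) = 0.660579 MPa*m^0.5
sigma0 = sigma1 - k/sqrt(d1) = 187.4 - 0.660579*158.114 = 82.9533 MPa
sigma_y(d3) = 82.9533 + 0.660579 / sqrt(1.07e-04) = 146.8 MPa


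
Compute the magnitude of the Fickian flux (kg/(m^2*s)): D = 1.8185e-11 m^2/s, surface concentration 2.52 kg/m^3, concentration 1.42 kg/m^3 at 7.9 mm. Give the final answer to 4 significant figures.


J = -D * (dC/dx) = D * (C1 - C2) / dx
J = 1.8185e-11 * (2.52 - 1.42) / 7.9e-03
J = 2.532e-09 kg/(m^2*s)


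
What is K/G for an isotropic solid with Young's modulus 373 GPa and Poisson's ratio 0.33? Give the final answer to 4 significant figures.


G = E / (2*(1+nu))
G = 373 / (2*(1+0.33)) = 140.226 GPa
K = E / (3*(1-2*nu))
K = 373 / (3*(1-2*0.33)) = 365.686 GPa
K/G = 365.686 / 140.226 = 2.608


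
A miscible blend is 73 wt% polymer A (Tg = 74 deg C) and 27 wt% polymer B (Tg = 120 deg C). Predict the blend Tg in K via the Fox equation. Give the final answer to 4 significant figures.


1/Tg = w1/Tg1 + w2/Tg2 (in Kelvin)
Tg1 = 347.15 K, Tg2 = 393.15 K
1/Tg = 0.73/347.15 + 0.27/393.15
Tg = 358.5 K


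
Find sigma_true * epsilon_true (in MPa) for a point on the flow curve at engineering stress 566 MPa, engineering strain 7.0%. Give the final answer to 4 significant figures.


sigma_true = sigma_eng * (1 + epsilon_eng)
sigma_true = 566 * (1 + 0.07) = 605.62 MPa
epsilon_true = ln(1 + epsilon_eng)
epsilon_true = ln(1 + 0.07) = 0.0676586
sigma_true * epsilon_true = 605.62 * 0.0676586 = 40.98 MPa


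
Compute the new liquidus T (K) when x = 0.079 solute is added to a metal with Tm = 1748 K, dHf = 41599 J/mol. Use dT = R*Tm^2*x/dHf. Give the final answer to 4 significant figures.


dT = R*Tm^2*x / dHf
dT = 8.314 * 1748^2 * 0.079 / 41599
dT = 48.2433 K
T_new = 1748 - 48.2433 = 1700 K


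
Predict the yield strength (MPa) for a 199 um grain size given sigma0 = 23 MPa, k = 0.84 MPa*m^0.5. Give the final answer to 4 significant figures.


sigma_y = sigma0 + k / sqrt(d)
d = 199 um = 1.99e-04 m
sigma_y = 23 + 0.84 / sqrt(1.99e-04)
sigma_y = 82.55 MPa


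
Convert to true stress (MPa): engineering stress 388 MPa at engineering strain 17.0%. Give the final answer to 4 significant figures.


sigma_true = sigma_eng * (1 + epsilon_eng)
sigma_true = 388 * (1 + 0.17)
sigma_true = 454 MPa


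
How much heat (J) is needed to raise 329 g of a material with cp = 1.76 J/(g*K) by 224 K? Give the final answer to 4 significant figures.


Q = m * cp * dT
Q = 329 * 1.76 * 224
Q = 129700 J


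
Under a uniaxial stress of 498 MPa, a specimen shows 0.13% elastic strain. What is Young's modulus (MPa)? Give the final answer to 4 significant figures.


E = sigma / epsilon
epsilon = 0.13% = 1.3e-03
E = 498 / 1.3e-03
E = 383100 MPa


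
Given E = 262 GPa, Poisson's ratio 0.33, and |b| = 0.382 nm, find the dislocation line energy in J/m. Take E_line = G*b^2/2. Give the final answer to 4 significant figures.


Step 1: G = E / (2*(1+nu))
G = 262 / (2*(1+0.33)) = 98.4962 GPa = 9.84962e+10 Pa
Step 2: E_line = G*b^2/2
b = 0.382 nm = 3.82e-10 m
E_line = 0.5 * 9.84962e+10 * (3.82e-10)^2 = 7.186e-09 J/m


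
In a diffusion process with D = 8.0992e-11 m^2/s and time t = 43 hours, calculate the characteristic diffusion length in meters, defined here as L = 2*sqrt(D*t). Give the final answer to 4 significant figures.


t = 43 hr = 154800 s
Diffusion length = 2*sqrt(D*t)
= 2*sqrt(8.0992e-11 * 154800)
= 7.082e-03 m


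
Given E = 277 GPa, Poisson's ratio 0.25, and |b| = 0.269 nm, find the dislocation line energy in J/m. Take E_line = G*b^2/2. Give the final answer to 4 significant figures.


Step 1: G = E / (2*(1+nu))
G = 277 / (2*(1+0.25)) = 110.8 GPa = 1.108e+11 Pa
Step 2: E_line = G*b^2/2
b = 0.269 nm = 2.69e-10 m
E_line = 0.5 * 1.108e+11 * (2.69e-10)^2 = 4.009e-09 J/m


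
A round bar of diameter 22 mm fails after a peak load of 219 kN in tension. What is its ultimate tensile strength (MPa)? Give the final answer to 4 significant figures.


A0 = pi*(d/2)^2 = pi*(22/2)^2 = 380.133 mm^2
UTS = F_max / A0 = 219*1000 / 380.133
UTS = 576.1 MPa
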